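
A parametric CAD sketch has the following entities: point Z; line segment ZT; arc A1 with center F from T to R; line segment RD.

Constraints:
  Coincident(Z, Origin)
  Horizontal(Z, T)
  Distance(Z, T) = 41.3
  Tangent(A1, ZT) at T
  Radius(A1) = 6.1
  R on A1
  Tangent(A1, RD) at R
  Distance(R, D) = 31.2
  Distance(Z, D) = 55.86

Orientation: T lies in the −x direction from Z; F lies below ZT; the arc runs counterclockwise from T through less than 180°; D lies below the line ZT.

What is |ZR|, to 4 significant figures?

47.84

Checks: |ZT| = 41.30 ✓; |FT| = 6.100 ✓; |FR| = 6.100 ✓; ∠(FR, RD) = 90.00° ✓; |RD| = 31.20 ✓; |ZD| = 55.86 ✓.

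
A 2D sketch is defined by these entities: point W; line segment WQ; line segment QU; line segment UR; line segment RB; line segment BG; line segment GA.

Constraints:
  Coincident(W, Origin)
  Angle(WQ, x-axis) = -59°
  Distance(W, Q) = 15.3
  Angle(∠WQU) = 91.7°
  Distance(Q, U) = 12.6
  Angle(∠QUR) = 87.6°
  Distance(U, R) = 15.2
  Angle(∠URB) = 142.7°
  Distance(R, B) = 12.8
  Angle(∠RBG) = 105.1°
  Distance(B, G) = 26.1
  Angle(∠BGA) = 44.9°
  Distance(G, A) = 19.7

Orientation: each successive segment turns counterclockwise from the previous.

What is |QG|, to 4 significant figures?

24.47

W is at the origin; WQ runs at -59.0° with length 15.3, so Q = (7.880, -13.11). ∠WQU = 91.7° gives QU at 29.30° from the x-axis; with |QU| = 12.6, U = (18.87, -6.948). ∠QUR = 87.6° gives UR at 121.7° from the x-axis; with |UR| = 15.2, R = (10.88, 5.984). ∠URB = 142.7° gives RB at 159.0° from the x-axis; with |RB| = 12.8, B = (-1.069, 10.57). ∠RBG = 105.1° gives BG at -126.1° from the x-axis; with |BG| = 26.1, G = (-16.45, -10.52). Then |QG| = |G − Q| = 24.47.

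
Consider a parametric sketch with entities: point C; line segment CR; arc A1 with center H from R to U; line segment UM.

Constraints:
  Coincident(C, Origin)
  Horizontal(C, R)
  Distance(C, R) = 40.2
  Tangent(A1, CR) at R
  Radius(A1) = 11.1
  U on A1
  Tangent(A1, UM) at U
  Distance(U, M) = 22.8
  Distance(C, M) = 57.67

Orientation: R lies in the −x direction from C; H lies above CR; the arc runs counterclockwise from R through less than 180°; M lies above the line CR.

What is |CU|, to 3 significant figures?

36.0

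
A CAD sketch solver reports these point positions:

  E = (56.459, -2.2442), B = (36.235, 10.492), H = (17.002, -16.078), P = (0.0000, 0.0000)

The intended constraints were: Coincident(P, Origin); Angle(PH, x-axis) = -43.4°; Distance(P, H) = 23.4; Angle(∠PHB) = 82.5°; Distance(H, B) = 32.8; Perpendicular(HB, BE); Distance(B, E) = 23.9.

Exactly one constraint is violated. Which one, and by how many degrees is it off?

Perpendicular(HB, BE) — off by 3.70°.

P = (0.00, 0.00) ✓; PH at -43.40° ✓; |PH| = 23.40 ✓; ∠PHB = 82.50° ✓; |HB| = 32.80 ✓; ∠(HB, BE) = 86.30° ✗; |BE| = 23.90 ✓.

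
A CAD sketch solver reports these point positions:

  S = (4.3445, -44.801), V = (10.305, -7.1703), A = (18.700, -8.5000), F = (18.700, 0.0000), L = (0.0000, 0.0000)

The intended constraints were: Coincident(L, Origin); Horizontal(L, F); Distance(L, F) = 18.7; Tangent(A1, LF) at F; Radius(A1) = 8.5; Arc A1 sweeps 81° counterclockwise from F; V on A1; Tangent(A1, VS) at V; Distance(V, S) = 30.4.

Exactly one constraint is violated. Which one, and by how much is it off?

Distance(V, S) = 30.4 — off by 7.70.

L = (0.00, 0.00) ✓; L.y = 0.00, F.y = 0.00 ✓; |LF| = 18.70 ✓; ∠(AF, FL) = 90.00° ✓; |AF| = 8.500 ✓; bearing(A→V) − bearing(A→F) = 81.00° ✓; |AV| = 8.500 ✓; ∠(AV, VS) = 90.00° ✓; |VS| = 38.10 ✗.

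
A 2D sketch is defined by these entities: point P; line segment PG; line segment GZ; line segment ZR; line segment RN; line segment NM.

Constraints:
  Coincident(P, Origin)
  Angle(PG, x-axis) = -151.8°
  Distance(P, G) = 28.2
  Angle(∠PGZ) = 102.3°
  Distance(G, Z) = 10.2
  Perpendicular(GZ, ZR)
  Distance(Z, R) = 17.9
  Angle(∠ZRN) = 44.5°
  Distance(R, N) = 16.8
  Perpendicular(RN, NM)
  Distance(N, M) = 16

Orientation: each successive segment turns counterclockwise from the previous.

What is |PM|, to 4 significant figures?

36.47

∠ZRN = 44.5° gives RN at 151.4° from the x-axis; with |RN| = 16.8, N = (-19.59, -10.19). RN is perpendicular to NM, so NM runs at -118.6°; with |NM| = 16.0, M = (-27.25, -24.24). Then |PM| = |M − P| = 36.47.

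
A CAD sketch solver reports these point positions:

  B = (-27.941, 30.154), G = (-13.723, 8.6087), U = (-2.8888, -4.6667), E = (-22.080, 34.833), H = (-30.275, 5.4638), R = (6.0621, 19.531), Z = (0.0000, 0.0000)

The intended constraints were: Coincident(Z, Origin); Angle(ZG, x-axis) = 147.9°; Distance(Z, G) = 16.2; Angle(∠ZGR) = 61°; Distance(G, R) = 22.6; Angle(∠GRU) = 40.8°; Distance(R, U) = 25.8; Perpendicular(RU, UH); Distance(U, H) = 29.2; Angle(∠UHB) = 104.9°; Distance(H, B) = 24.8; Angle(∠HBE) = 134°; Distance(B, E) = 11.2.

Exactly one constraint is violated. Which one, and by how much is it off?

Distance(B, E) = 11.2 — off by 3.70.

Z = (0.00, 0.00) ✓; ZG at 147.9° ✓; |ZG| = 16.20 ✓; ∠ZGR = 61.00° ✓; |GR| = 22.60 ✓; ∠GRU = 40.80° ✓; |RU| = 25.80 ✓; ∠(RU, UH) = 90.00° ✓; |UH| = 29.20 ✓; ∠UHB = 104.9° ✓; |HB| = 24.80 ✓; ∠HBE = 134.0° ✓; |BE| = 7.500 ✗.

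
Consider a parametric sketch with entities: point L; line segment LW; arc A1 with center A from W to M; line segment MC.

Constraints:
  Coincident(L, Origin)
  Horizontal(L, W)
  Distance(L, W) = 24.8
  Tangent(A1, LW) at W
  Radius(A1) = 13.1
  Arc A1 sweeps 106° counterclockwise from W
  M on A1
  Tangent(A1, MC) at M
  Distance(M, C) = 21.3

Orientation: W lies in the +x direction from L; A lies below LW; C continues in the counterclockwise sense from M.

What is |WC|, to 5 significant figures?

37.788

On A1, W sits at bearing 90° from A; a 106° counterclockwise sweep puts M at bearing 196°, so M = A + 13.1·(cos 196°, sin 196°) = (12.207, -16.711). Since A1 is tangent to MC there, AM ⟂ MC, so MC runs along (−sin 196°, cos 196°); with |MC| = 21.3, C = (18.079, -37.186). Then |WC| = |C − W| = 37.788.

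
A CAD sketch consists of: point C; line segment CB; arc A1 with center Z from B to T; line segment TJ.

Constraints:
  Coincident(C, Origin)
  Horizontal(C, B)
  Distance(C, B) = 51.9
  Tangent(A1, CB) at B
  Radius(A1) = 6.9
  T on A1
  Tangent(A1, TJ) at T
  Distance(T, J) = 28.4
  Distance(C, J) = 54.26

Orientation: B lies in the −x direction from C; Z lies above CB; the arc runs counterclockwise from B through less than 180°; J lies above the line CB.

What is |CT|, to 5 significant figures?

45.459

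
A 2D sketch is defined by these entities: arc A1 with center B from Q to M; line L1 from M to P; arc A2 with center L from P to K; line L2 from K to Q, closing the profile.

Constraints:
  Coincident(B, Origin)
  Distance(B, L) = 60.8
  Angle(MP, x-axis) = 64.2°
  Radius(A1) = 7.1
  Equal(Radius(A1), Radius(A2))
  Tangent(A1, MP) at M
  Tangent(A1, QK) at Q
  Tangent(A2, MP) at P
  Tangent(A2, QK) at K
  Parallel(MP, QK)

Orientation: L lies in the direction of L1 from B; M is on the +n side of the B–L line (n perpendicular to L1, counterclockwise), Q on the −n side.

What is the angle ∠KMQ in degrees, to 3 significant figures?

76.9°

The slot axis is L1's direction at 64.2°, so u = (cos 64.2°, sin 64.2°) = (0.435, 0.900) and n = (−sin 64.2°, cos 64.2°) = (-0.900, 0.435). B is at the origin and L lies 60.8 along u from B, so L = 60.8·u = (26.5, 54.7). Tangency of A1 to both parallel lines with radius 7.1 puts M and Q at B ± 7.1·n: M = (-6.39, 3.09), Q = (6.39, -3.09). Equal radii place P and K the same way about L: P = L + 7.1·n = (20.1, 57.8), K = L − 7.1·n = (32.9, 51.6). Then cos ∠KMQ = MK·MQ / (|MK||MQ|), giving 76.9°.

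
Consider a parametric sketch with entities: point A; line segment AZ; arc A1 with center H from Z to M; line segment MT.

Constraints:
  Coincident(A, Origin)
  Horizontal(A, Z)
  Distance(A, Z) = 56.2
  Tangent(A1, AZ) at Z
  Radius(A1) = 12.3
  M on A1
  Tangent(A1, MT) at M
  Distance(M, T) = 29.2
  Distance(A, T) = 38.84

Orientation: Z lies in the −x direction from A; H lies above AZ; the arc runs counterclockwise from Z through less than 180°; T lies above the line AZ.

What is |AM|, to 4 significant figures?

46.96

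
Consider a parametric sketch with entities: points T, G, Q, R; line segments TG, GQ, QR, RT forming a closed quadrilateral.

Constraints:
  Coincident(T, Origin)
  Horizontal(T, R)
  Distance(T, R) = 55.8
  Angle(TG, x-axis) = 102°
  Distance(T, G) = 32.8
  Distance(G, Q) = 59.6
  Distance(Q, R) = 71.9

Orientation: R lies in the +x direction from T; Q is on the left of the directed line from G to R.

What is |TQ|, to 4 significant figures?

80.19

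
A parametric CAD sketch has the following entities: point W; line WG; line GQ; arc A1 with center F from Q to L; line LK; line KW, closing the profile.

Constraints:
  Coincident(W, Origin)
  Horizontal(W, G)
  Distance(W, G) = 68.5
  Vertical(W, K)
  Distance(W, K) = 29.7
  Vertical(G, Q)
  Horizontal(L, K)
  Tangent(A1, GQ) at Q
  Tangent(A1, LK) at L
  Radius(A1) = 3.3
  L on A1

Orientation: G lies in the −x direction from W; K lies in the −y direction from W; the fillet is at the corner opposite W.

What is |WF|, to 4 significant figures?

70.34

W is at the origin; WG is horizontal with |WG| = 68.5 and G on the −x side, so G = (-68.50, 0.000). W and K share the same x with |WK| = 29.7 and K on the −y side, so K = (0.000, -29.70). The virtual corner opposite W is at (-68.50, -29.70). Tangency of A1 to GQ means the radius FQ is perpendicular to GQ and since A1 is tangent to LK there, FL ⟂ LK, with radius 3.3, so the center F sits 3.3 in from both sides at F = (-65.20, -26.40). Then |WF| = |F − W| = 70.34.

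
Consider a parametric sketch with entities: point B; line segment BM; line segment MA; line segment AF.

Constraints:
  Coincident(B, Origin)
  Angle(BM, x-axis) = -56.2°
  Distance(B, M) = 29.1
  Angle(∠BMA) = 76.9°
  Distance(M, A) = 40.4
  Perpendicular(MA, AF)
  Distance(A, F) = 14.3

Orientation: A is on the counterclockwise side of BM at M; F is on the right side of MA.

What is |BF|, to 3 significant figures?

54.4

B is at the origin; BM runs at -56.2° with length 29.1, so M = 29.1·(cos -56.2°, sin -56.2°) = (16.2, -24.2). ∠BMA = 76.9°, so MA runs at -56.2° + (180° − 76.9°) = 46.9° from the x-axis; with |MA| = 40.4, A = M + 40.4·(cos 46.9°, sin 46.9°) = (43.8, 5.32). MA ⟂ AF; with |AF| = 14.3 on the right of MA, F = A + 14.3·(0.730, -0.683) = (54.2, -4.45). Then |BF| = |F − B| = 54.4.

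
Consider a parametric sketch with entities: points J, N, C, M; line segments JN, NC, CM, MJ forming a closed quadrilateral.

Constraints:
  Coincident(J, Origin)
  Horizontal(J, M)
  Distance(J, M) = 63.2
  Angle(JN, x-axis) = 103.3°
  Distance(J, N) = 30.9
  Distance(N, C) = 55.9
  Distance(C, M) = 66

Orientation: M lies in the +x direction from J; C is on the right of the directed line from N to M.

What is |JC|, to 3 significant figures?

25.1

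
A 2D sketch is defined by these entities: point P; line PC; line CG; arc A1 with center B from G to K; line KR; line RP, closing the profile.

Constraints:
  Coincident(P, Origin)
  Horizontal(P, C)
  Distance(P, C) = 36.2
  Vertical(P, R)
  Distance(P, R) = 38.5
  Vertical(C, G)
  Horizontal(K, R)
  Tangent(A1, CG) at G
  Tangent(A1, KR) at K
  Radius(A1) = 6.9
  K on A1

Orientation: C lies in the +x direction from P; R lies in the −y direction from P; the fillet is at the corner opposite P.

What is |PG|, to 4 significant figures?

48.05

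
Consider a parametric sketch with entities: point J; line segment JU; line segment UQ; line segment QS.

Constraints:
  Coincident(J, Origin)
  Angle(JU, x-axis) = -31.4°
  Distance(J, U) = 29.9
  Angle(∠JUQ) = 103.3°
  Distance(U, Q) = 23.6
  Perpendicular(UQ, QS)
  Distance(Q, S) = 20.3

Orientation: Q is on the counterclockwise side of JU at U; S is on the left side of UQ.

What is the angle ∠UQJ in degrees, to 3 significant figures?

43.7°

J is at the origin; JU runs at -31.4° with length 29.9, so U = 29.9·(cos -31.4°, sin -31.4°) = (25.5, -15.6). ∠JUQ = 103.3°, so UQ runs at -31.4° + (180° − 103.3°) = 45.3° from the x-axis; with |UQ| = 23.6, Q = U + 23.6·(cos 45.3°, sin 45.3°) = (42.1, 1.20). Then cos ∠UQJ = QU·QJ / (|QU||QJ|), giving 43.7°.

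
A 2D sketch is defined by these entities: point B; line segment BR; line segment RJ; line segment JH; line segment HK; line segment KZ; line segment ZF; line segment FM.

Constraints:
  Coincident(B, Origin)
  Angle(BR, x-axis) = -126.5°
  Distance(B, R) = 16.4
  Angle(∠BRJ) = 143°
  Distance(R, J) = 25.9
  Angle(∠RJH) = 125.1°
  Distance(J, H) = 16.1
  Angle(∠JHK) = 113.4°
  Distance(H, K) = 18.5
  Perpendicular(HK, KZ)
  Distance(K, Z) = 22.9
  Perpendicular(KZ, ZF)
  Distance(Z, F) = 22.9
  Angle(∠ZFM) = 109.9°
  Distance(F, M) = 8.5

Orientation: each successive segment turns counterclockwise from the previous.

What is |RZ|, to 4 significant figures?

18.00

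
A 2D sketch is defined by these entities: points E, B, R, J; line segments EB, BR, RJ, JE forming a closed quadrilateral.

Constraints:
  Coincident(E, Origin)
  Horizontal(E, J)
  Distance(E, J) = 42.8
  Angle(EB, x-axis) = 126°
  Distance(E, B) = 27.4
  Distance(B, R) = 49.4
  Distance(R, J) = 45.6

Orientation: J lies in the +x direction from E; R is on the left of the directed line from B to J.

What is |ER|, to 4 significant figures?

51.87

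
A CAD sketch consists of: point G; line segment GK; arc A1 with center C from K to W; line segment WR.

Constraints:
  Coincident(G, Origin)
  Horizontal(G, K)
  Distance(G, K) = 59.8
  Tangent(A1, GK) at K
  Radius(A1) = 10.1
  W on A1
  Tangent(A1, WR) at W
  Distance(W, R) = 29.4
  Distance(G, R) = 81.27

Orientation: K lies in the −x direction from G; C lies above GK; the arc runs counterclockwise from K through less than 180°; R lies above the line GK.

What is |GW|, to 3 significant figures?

54.7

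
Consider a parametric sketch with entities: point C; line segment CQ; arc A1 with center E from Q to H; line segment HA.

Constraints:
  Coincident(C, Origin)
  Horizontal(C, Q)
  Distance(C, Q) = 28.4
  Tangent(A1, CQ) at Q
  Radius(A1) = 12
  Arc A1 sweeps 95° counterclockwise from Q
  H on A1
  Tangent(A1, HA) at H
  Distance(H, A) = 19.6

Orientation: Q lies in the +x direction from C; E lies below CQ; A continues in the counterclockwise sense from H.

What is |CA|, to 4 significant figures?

37.29

C is at the origin; CQ is horizontal with |CQ| = 28.4 and Q on the +x side, so Q = (28.40, 0.000). The tangent condition forces EQ to be normal to CQ, so E = Q + (0, -12) = (28.40, -12.00). On A1, Q sits at bearing 90° from E; a 95° counterclockwise sweep puts H at bearing 185°, so H = E + 12.0·(cos 185°, sin 185°) = (16.45, -13.05). A1 meets HA tangentially, so EH is at right angles to HA, so HA runs along (−sin 185°, cos 185°); with |HA| = 19.6, A = (18.15, -32.57). Then |CA| = |A − C| = 37.29.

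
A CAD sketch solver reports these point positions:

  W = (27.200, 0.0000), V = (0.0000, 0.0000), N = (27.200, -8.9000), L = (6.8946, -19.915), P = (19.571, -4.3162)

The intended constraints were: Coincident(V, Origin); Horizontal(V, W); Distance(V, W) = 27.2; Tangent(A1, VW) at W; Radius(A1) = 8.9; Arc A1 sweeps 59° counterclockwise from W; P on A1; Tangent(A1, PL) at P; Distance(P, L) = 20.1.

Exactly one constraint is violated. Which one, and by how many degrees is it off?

Tangent(A1, PL) at P — off by 8.10°.

V = (0.00, 0.00) ✓; V.y = 0.00, W.y = 0.00 ✓; |VW| = 27.20 ✓; ∠(NW, WV) = 90.00° ✓; |NW| = 8.900 ✓; bearing(N→P) − bearing(N→W) = 59.00° ✓; |NP| = 8.900 ✓; ∠(NP, PL) = 98.10° ✗; |PL| = 20.10 ✓.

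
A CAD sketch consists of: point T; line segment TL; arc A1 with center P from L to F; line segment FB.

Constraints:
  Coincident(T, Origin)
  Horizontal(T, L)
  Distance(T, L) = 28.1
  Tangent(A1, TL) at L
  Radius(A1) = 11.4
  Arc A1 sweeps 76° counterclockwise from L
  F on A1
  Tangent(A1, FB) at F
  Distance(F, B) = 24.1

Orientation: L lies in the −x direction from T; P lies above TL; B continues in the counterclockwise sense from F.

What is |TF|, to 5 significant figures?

19.105

Since A1 is tangent to TL there, PL ⟂ TL, so P = L + (0, 11.4) = (-28.100, 11.400). On A1, L sits at bearing -90° from P; a 76° counterclockwise sweep puts F at bearing -14°, so F = P + 11.4·(cos -14°, sin -14°) = (-17.039, 8.6421). Then |TF| = |F − T| = 19.105.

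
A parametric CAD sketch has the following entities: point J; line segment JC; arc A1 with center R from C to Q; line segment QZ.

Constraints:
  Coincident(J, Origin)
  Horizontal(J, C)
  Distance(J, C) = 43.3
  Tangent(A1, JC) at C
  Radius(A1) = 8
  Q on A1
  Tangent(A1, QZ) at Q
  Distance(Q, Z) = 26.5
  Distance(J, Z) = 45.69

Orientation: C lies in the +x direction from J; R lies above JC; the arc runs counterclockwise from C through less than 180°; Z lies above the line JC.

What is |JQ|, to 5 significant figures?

51.027

Checks: |RQ| = 8.000 ✓; ∠(RQ, QZ) = 90.00° ✓; |QZ| = 26.50 ✓; |JZ| = 45.69 ✓.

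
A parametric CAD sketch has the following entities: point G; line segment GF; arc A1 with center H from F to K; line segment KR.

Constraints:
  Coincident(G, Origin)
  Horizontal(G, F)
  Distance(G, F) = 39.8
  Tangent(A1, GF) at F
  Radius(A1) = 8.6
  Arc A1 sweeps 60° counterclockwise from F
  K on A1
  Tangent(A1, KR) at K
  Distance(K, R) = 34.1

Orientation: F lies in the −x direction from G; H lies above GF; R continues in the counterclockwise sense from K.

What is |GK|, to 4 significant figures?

32.64

Tangency of A1 to GF means the radius HF is perpendicular to GF, so H = F + (0, 8.6) = (-39.80, 8.600). On A1, F sits at bearing -90° from H; a 60° counterclockwise sweep puts K at bearing -30°, so K = H + 8.6·(cos -30°, sin -30°) = (-32.35, 4.300). Then |GK| = |K − G| = 32.64.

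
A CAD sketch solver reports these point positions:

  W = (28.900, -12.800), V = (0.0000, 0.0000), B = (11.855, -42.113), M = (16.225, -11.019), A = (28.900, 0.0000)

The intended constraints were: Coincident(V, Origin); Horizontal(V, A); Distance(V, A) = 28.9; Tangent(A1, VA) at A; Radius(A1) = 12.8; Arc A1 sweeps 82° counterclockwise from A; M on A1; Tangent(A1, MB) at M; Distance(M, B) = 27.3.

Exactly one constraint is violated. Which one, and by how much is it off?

Distance(M, B) = 27.3 — off by 4.10.

V = (0.00, 0.00) ✓; V.y = 0.00, A.y = 0.00 ✓; |VA| = 28.90 ✓; ∠(WA, AV) = 90.00° ✓; |WA| = 12.80 ✓; bearing(W→M) − bearing(W→A) = 82.00° ✓; |WM| = 12.80 ✓; ∠(WM, MB) = 90.00° ✓; |MB| = 31.40 ✗.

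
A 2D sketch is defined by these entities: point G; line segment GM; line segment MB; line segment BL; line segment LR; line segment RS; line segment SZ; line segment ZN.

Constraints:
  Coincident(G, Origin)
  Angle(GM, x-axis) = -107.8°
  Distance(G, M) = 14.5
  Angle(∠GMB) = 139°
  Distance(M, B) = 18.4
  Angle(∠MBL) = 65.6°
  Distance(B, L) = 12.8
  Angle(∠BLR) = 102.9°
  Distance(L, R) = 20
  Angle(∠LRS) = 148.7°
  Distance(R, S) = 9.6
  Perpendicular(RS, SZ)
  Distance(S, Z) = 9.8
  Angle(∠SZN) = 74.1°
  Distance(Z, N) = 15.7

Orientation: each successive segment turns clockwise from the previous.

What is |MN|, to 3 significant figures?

7.48

G is at the origin; GM runs at -107.8° with length 14.5, so M = (-4.43, -13.8). ∠GMB = 139.0° gives MB at -149° from the x-axis; with |MB| = 18.4, B = (-20.2, -23.3). ∠MBL = 65.6° gives BL at 96.8° from the x-axis; with |BL| = 12.8, L = (-21.7, -10.6). ∠BLR = 102.9° gives LR at 19.7° from the x-axis; with |LR| = 20.0, R = (-2.86, -3.89). ∠LRS = 148.7° gives RS at -11.6° from the x-axis; with |RS| = 9.6, S = (6.55, -5.82). RS ⟂ SZ, so SZ runs at -102°; with |SZ| = 9.8, Z = (4.58, -15.4). ∠SZN = 74.1° gives ZN at 152° from the x-axis; with |ZN| = 15.7, N = (-9.35, -8.17). Then |MN| = |N − M| = 7.48.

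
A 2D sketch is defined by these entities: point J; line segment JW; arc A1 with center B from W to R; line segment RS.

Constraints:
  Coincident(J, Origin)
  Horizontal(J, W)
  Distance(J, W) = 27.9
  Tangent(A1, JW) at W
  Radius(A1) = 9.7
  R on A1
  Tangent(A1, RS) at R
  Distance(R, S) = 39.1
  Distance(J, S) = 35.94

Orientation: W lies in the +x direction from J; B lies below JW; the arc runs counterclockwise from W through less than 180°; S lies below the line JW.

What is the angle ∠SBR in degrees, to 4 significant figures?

76.07°

J is at the origin; JW is horizontal with |JW| = 27.9 and W on the +x side, so W = (27.90, 0.000). Tangency of A1 to JW means the radius BW is perpendicular to JW, so B = W + (0, -9.7) = (27.90, -9.700). Since BR ⟂ RS (tangency), |BS| = √(9.7² + 39.1²) = 40.29 regardless of where R sits on A1. So S lies on both circle(J, 35.94) and circle(B, 40.29); the below-JW intersection is S = (-2.758, -35.83). R is the foot of the tangent from S: R = (20.02, -4.050).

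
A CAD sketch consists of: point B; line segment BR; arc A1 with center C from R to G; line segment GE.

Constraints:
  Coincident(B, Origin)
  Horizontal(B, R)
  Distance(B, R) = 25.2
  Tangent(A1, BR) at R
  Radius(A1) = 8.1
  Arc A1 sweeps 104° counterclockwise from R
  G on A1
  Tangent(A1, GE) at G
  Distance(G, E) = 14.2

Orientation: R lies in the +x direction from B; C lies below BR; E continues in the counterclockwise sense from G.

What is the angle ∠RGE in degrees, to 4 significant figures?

128.0°

B is at the origin; BR is horizontal with |BR| = 25.2 and R on the +x side, so R = (25.20, 0.000). The tangent condition forces CR to be normal to BR, so C = R + (0, -8.1) = (25.20, -8.100). On A1, R sits at bearing 90° from C; a 104° counterclockwise sweep puts G at bearing 194°, so G = C + 8.1·(cos 194°, sin 194°) = (17.34, -10.06). Since A1 is tangent to GE there, CG ⟂ GE, so GE runs along (−sin 194°, cos 194°); with |GE| = 14.2, E = (20.78, -23.84). Then cos ∠RGE = GR·GE / (|GR||GE|), giving 128.0°.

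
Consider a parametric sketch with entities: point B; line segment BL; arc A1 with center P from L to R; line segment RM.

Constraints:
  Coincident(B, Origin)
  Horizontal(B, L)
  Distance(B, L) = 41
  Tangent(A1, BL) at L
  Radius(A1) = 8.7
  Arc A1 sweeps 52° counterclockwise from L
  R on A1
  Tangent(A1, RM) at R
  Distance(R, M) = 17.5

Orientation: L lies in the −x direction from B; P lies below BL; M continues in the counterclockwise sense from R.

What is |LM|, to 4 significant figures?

24.58

On A1, L sits at bearing 90° from P; a 52° counterclockwise sweep puts R at bearing 142°, so R = P + 8.7·(cos 142°, sin 142°) = (-47.86, -3.344). Tangency of A1 to RM means the radius PR is perpendicular to RM, so RM runs along (−sin 142°, cos 142°); with |RM| = 17.5, M = (-58.63, -17.13). Then |LM| = |M − L| = 24.58.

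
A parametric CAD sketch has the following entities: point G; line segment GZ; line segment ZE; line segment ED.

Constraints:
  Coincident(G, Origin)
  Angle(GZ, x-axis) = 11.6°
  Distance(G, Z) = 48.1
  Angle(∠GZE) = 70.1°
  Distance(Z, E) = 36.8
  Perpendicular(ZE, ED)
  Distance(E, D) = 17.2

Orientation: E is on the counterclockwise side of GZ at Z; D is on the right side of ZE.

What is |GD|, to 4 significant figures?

65.69

G is at the origin; GZ runs at 11.6° with length 48.1, so Z = 48.1·(cos 11.6°, sin 11.6°) = (47.12, 9.672). ∠GZE = 70.1°, so ZE runs at 11.6° + (180° − 70.1°) = 121.5° from the x-axis; with |ZE| = 36.8, E = Z + 36.8·(cos 121.5°, sin 121.5°) = (27.89, 41.05). ZE is perpendicular to ED; with |ED| = 17.2 on the right of ZE, D = E + 17.2·(0.8526, 0.5225) = (42.56, 50.04). Then |GD| = |D − G| = 65.69.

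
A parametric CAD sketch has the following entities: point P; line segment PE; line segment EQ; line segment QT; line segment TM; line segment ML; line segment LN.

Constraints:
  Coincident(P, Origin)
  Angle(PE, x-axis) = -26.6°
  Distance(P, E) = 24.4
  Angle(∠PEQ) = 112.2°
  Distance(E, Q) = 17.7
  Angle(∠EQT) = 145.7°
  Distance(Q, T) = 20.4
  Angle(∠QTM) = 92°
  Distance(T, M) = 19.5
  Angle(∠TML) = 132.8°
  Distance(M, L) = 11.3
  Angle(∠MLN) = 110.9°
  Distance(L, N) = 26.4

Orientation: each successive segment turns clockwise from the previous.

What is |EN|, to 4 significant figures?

7.540

∠TML = 132.8° gives ML at 96.10° from the x-axis; with |ML| = 11.3, L = (-9.131, -21.60). ∠MLN = 110.9° gives LN at 27.00° from the x-axis; with |LN| = 26.4, N = (14.39, -9.619). Then |EN| = |N − E| = 7.540.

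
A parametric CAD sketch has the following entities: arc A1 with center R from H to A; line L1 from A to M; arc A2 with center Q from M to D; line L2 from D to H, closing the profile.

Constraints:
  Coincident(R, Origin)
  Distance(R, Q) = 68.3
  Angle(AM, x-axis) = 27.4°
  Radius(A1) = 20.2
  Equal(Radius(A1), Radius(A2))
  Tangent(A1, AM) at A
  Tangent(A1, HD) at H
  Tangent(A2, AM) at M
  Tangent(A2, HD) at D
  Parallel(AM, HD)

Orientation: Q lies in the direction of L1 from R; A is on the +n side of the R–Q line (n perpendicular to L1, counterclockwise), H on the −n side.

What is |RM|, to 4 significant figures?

71.22

The slot axis is L1's direction at 27.4°, so u = (cos 27.4°, sin 27.4°) = (0.8878, 0.4602) and n = (−sin 27.4°, cos 27.4°) = (-0.4602, 0.8878). R is at the origin and Q lies 68.3 along u from R, so Q = 68.3·u = (60.64, 31.43). Tangency of A1 to both parallel lines with radius 20.2 puts A and H at R ± 20.2·n: A = (-9.296, 17.93), H = (9.296, -17.93). Equal radii place M and D the same way about Q: M = Q + 20.2·n = (51.34, 49.37), D = Q − 20.2·n = (69.93, 13.50). Then |RM| = |M − R| = 71.22.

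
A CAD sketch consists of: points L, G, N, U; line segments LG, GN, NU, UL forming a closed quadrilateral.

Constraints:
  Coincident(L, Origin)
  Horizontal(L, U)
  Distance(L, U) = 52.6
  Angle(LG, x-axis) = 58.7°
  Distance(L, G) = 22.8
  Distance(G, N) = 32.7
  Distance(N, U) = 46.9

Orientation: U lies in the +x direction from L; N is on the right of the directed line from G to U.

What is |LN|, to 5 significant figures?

14.957

L is at the origin; LU is horizontal with |LU| = 52.6 and U in +x, so U = (52.6, 0). LG runs at 58.7° with |LG| = 22.8, so G = (11.845, 19.482). N is determined by |GN| = 32.7 and |NU| = 46.9 together: it lies at the intersection of circle(G, 32.7) and circle(U, 46.9). With |GU| = 45.172, the foot of the radical line on GU is 10.075 from G and the perpendicular offset is √(32.7² − 10.075²) = 31.109. Taking the right-of-GU solution: N = (7.5178, -12.931).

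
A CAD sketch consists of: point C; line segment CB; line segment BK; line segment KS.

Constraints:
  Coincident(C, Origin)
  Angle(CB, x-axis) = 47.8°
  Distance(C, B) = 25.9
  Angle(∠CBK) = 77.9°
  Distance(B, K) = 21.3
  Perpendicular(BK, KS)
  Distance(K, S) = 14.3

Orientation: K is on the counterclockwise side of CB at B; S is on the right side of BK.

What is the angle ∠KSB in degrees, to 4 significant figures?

56.12°

∠CBK = 77.9°, so BK runs at 47.8° + (180° − 77.9°) = 149.9° from the x-axis; with |BK| = 21.3, K = B + 21.3·(cos 149.9°, sin 149.9°) = (-1.030, 29.87). BK ⟂ KS; with |KS| = 14.3 on the right of BK, S = K + 14.3·(0.5015, 0.8652) = (6.141, 42.24). Then cos ∠KSB = SK·SB / (|SK||SB|), giving 56.12°.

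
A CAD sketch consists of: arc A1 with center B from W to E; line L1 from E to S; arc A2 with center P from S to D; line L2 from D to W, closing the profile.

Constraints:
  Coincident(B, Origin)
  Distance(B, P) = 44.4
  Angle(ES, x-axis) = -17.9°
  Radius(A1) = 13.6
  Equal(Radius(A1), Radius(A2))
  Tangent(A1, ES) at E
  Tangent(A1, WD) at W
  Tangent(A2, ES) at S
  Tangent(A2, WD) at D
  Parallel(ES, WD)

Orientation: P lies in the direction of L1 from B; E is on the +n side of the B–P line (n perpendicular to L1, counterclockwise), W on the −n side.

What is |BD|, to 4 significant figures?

46.44

The slot axis is L1's direction at -17.9°, so u = (cos -17.9°, sin -17.9°) = (0.9516, -0.3074) and n = (−sin -17.9°, cos -17.9°) = (0.3074, 0.9516). B is at the origin and P lies 44.4 along u from B, so P = 44.4·u = (42.25, -13.65). Tangency of A1 to both parallel lines with radius 13.6 puts E and W at B ± 13.6·n: E = (4.180, 12.94), W = (-4.180, -12.94). Equal radii place S and D the same way about P: S = P + 13.6·n = (46.43, -0.7049), D = P − 13.6·n = (38.07, -26.59). Then |BD| = |D − B| = 46.44.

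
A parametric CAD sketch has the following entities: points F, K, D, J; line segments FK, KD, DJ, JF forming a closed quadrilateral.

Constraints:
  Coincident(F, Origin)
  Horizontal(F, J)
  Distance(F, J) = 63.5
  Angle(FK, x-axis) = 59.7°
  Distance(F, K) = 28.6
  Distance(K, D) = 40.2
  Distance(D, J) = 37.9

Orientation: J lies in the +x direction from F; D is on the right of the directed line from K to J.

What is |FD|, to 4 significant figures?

30.90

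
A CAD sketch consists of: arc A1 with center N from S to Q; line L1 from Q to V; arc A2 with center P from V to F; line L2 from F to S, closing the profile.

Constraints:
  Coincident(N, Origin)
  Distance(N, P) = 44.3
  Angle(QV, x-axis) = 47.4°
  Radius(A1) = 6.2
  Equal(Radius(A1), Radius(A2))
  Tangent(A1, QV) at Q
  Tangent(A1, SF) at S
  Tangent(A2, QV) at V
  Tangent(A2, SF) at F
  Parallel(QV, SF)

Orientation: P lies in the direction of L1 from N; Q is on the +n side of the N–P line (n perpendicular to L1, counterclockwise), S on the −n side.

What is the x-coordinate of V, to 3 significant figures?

25.4

The slot axis is L1's direction at 47.4°, so u = (cos 47.4°, sin 47.4°) = (0.677, 0.736) and n = (−sin 47.4°, cos 47.4°) = (-0.736, 0.677). N is at the origin and P lies 44.3 along u from N, so P = 44.3·u = (30.0, 32.6). Tangency of A1 to both parallel lines with radius 6.2 puts Q and S at N ± 6.2·n: Q = (-4.56, 4.20), S = (4.56, -4.20). Equal radii place V and F the same way about P: V = P + 6.2·n = (25.4, 36.8), F = P − 6.2·n = (34.5, 28.4). So V.x = 25.4.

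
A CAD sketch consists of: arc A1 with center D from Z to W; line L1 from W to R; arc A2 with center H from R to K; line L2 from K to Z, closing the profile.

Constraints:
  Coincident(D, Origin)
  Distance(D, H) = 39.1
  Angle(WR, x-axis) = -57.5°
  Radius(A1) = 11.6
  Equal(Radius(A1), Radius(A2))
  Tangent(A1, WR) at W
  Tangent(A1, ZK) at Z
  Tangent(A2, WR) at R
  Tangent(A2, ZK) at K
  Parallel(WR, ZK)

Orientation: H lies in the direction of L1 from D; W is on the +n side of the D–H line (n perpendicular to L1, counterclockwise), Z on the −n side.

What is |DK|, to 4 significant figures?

40.78

The slot axis is L1's direction at -57.5°, so u = (cos -57.5°, sin -57.5°) = (0.5373, -0.8434) and n = (−sin -57.5°, cos -57.5°) = (0.8434, 0.5373). D is at the origin and H lies 39.1 along u from D, so H = 39.1·u = (21.01, -32.98). Tangency of A1 to both parallel lines with radius 11.6 puts W and Z at D ± 11.6·n: W = (9.783, 6.233), Z = (-9.783, -6.233). Equal radii place R and K the same way about H: R = H + 11.6·n = (30.79, -26.74), K = H − 11.6·n = (11.23, -39.21). Then |DK| = |K − D| = 40.78.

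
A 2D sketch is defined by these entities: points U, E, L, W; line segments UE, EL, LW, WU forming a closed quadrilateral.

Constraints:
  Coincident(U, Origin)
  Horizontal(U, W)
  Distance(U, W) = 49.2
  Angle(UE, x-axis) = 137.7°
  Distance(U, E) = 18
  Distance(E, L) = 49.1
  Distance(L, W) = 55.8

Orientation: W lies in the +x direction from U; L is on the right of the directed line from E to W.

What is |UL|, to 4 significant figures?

33.90

Checks: |EL| = 49.10 ✓; |LW| = 55.80 ✓.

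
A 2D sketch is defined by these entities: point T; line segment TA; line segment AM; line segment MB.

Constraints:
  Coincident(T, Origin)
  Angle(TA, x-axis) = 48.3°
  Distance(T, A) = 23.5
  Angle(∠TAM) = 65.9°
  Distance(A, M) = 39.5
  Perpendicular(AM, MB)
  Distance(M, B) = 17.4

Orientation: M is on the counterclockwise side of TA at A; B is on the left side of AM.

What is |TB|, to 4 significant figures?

30.18

T is at the origin; TA runs at 48.3° with length 23.5, so A = 23.5·(cos 48.3°, sin 48.3°) = (15.63, 17.55). ∠TAM = 65.9°, so AM runs at 48.3° + (180° − 65.9°) = 162.4° from the x-axis; with |AM| = 39.5, M = A + 39.5·(cos 162.4°, sin 162.4°) = (-22.02, 29.49). The perpendicularity gives MB at right angles to AM; with |MB| = 17.4 on the left of AM, B = M + 17.4·(-0.3024, -0.9532) = (-27.28, 12.90). Then |TB| = |B − T| = 30.18.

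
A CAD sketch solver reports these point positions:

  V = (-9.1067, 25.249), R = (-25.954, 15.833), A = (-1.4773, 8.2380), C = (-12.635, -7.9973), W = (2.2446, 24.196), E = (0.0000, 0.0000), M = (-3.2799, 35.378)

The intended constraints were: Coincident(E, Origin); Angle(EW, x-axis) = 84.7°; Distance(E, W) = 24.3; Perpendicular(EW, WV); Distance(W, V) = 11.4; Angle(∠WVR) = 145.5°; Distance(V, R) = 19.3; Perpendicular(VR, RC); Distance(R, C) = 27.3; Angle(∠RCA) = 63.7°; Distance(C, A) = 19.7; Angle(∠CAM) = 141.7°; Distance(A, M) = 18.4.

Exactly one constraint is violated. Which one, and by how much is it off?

Distance(A, M) = 18.4 — off by 8.80.

E = (0.00, 0.00) ✓; EW at 84.70° ✓; |EW| = 24.30 ✓; ∠(EW, WV) = 90.00° ✓; |WV| = 11.40 ✓; ∠WVR = 145.5° ✓; |VR| = 19.30 ✓; ∠(VR, RC) = 90.00° ✓; |RC| = 27.30 ✓; ∠RCA = 63.70° ✓; |CA| = 19.70 ✓; ∠CAM = 141.7° ✓; |AM| = 27.20 ✗.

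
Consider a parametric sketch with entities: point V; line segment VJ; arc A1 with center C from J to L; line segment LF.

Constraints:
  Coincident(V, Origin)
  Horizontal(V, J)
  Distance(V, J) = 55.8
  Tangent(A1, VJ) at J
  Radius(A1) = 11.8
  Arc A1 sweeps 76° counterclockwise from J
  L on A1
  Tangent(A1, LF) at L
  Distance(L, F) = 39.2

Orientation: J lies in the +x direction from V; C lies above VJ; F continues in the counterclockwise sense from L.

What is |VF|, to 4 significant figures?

89.97

V is at the origin; VJ is horizontal with |VJ| = 55.8 and J on the +x side, so J = (55.80, 0.000). Since A1 is tangent to VJ there, CJ ⟂ VJ, so C = J + (0, 11.8) = (55.80, 11.80). On A1, J sits at bearing -90° from C; a 76° counterclockwise sweep puts L at bearing -14°, so L = C + 11.8·(cos -14°, sin -14°) = (67.25, 8.945). A1 meets LF tangentially, so CL is at right angles to LF, so LF runs along (−sin -14°, cos -14°); with |LF| = 39.2, F = (76.73, 46.98). Then |VF| = |F − V| = 89.97.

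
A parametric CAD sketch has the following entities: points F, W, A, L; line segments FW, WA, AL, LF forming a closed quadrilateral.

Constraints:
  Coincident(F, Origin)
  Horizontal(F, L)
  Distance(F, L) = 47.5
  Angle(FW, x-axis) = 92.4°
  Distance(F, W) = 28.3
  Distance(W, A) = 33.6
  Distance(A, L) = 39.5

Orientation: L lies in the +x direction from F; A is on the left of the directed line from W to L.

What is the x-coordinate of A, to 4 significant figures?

31.49

F is at the origin; F and L share the same y with |FL| = 47.5 and L in +x, so L = (47.5, 0). FW runs at 92.4° with |FW| = 28.3, so W = (-1.185, 28.28). A is determined by |WA| = 33.6 and |AL| = 39.5 together: it lies at the intersection of circle(W, 33.6) and circle(L, 39.5). With |WL| = 56.30, the foot of the radical line on WL is 24.32 from W and the perpendicular offset is √(33.6² − 24.32²) = 23.18. Taking the left-of-WL solution: A = (31.49, 36.11).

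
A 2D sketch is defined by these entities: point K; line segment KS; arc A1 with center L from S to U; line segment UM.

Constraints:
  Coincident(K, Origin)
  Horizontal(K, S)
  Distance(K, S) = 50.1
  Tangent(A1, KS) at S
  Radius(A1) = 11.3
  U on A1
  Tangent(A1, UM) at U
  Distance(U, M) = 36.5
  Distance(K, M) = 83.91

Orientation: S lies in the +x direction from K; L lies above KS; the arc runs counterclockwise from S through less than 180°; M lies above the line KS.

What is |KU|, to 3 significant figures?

61.3

K is at the origin; KS is horizontal with |KS| = 50.1 and S on the +x side, so S = (50.1, 0.00). Tangency of A1 to KS means the radius LS is perpendicular to KS, so L = S + (0, 11.3) = (50.1, 11.3). Since LU ⟂ UM (tangency), |LM| = √(11.3² + 36.5²) = 38.2 regardless of where U sits on A1. So M lies on both circle(K, 83.91) and circle(L, 38.2); the above-KS intersection is M = (72.5, 42.3). U is the foot of the tangent from M: U = (60.8, 7.68).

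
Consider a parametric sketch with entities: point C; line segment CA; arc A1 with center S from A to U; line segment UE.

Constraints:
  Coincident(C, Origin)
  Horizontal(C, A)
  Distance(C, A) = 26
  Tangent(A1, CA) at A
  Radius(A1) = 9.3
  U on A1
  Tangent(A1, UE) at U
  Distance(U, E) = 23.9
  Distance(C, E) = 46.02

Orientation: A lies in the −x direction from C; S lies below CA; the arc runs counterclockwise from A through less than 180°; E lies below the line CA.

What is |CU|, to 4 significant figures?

36.84

C is at the origin; C and A share the same y with |CA| = 26.0 and A on the −x side, so A = (-26.00, 0.000). A1 meets CA tangentially, so SA is at right angles to CA, so S = A + (0, -9.3) = (-26.00, -9.300). Since SU ⟂ UE (tangency), |SE| = √(9.3² + 23.9²) = 25.65 regardless of where U sits on A1. So E lies on both circle(C, 46.02) and circle(S, 25.65); the below-CA intersection is E = (-30.38, -34.57). U is the foot of the tangent from E: U = (-35.12, -11.14).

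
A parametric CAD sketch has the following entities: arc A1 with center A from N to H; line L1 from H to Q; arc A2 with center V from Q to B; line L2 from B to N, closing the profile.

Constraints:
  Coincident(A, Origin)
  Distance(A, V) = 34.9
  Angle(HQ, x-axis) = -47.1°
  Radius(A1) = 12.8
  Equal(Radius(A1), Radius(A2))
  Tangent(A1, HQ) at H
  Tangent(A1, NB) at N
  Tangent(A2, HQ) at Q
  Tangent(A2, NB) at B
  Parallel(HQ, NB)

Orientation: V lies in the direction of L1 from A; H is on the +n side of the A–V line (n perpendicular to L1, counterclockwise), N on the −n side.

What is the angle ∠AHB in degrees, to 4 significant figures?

53.74°

The slot axis is L1's direction at -47.1°, so u = (cos -47.1°, sin -47.1°) = (0.6807, -0.7325) and n = (−sin -47.1°, cos -47.1°) = (0.7325, 0.6807). A is at the origin and V lies 34.9 along u from A, so V = 34.9·u = (23.76, -25.57). Tangency of A1 to both parallel lines with radius 12.8 puts H and N at A ± 12.8·n: H = (9.377, 8.713), N = (-9.377, -8.713). Equal radii place Q and B the same way about V: Q = V + 12.8·n = (33.13, -16.85), B = V − 12.8·n = (14.38, -34.28). Then cos ∠AHB = HA·HB / (|HA||HB|), giving 53.74°.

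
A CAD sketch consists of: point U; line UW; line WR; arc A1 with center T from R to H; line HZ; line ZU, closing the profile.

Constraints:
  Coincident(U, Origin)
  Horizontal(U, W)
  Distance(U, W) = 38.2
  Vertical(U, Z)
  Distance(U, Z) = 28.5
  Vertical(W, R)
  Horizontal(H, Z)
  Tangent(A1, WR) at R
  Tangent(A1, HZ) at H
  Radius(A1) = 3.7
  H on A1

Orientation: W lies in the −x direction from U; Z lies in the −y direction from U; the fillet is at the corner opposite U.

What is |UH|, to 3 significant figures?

44.7

The virtual corner opposite U is at (-38.2, -28.5). A1 meets WR tangentially, so TR is at right angles to WR and since A1 is tangent to HZ there, TH ⟂ HZ, with radius 3.7, so the center T sits 3.7 in from both sides at T = (-34.5, -24.8). That places the tangent points at R = (-38.2, -24.8) on WR and H = (-34.5, -28.5) on HZ. Then |UH| = |H − U| = 44.7.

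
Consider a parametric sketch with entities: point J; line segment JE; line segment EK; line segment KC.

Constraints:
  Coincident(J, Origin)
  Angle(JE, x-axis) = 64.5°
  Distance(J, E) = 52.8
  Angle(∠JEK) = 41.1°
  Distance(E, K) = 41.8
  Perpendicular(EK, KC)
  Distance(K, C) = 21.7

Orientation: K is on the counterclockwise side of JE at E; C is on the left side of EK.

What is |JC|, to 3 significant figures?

13.2

J is at the origin; JE runs at 64.5° with length 52.8, so E = 52.8·(cos 64.5°, sin 64.5°) = (22.7, 47.7). ∠JEK = 41.1°, so EK runs at 64.5° + (180° − 41.1°) = 203° from the x-axis; with |EK| = 41.8, K = E + 41.8·(cos 203°, sin 203°) = (-15.6, 31.1). EK is perpendicular to KC; with |KC| = 21.7 on the left of EK, C = K + 21.7·(0.397, -0.918) = (-7.01, 11.1). Then |JC| = |C − J| = 13.2.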